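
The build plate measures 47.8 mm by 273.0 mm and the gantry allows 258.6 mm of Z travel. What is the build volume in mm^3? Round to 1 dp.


V = 47.8 * 273.0 * 258.6 = 3374574.8 mm^3


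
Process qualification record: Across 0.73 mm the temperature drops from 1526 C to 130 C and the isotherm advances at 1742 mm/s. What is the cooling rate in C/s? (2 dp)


G = (1526-130)/0.73 = 1912.32876712 C/mm
CR = 1912.32876712 * 1742 = 3331276.71 C/s


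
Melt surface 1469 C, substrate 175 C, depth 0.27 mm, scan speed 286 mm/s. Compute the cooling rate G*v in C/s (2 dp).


G = (1469-175)/0.27 = 4792.59259259 C/mm
CR = 4792.59259259 * 286 = 1370681.48 C/s


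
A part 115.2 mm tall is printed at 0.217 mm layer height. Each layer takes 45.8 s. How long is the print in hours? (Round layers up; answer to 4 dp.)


Layers = ceil(115.2/0.217) = 531
t = 531 * 45.8 / 3600 = 6.7555 hrs


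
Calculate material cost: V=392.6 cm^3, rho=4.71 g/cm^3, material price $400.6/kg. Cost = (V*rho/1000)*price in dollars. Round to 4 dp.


Mass = 392.6*4.71/1000 = 1.849146 kg
Cost = 1.849146 * 400.6 = 740.7679 $


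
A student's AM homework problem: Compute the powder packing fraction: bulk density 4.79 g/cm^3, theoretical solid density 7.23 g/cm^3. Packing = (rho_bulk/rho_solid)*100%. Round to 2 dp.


Packing = (4.79/7.23)*100 = 66.25 %


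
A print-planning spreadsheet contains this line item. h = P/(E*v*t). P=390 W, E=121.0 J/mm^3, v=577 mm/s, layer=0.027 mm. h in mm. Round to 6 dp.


h = 390 / (121.0*577*0.027) = 0.20689 mm


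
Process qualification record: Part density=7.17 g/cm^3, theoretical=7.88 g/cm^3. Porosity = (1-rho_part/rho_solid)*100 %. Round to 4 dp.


Porosity = (1-7.17/7.88)*100 = 9.0102 %


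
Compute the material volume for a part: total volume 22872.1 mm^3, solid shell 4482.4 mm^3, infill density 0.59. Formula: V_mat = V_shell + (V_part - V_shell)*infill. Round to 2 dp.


V_infill = (22872.1 - 4482.4) * 0.59 = 10849.92
V_total = 4482.4 + 10849.92 = 15332.32 mm^3


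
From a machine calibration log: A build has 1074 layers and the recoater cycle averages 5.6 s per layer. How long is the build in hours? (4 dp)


t = 1074 * 5.6 / 3600 = 1.6707 hrs


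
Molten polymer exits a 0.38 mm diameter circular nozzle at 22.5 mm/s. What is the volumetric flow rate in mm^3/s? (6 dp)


A = pi*(0.38/2)^2 = 0.11341149 mm^2
Q = 0.11341149 * 22.5 = 2.551759 mm^3/s


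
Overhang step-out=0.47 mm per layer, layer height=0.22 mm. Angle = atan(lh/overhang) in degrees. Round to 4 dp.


angle = atan(0.22/0.47) = 25.0836 degrees


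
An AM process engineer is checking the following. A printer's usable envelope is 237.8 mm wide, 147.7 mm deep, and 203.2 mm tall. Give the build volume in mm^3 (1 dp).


V = 237.8 * 147.7 * 203.2 = 7137005.8 mm^3


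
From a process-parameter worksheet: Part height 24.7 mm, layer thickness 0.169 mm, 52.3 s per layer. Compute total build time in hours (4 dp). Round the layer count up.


Layers = ceil(24.7/0.169) = 147
t = 147 * 52.3 / 3600 = 2.1356 hrs


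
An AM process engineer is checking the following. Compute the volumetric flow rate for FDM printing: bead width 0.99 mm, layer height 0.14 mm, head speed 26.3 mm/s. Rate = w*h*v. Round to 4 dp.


Rate = 0.99 * 0.14 * 26.3 = 3.6452 mm^3/s


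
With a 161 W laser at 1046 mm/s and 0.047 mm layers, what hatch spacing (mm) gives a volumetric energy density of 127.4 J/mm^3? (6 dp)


h = 161 / (127.4*1046*0.047) = 0.025706 mm


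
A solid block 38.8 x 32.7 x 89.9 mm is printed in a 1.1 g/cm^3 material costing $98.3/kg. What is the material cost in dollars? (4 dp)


V = 38.8 * 32.7 * 89.9 = 114061.524 mm^3 = 114.061524 cm^3
Mass = 114.061524 * 1.1 / 1000 = 0.12546768 kg
Cost = 0.12546768 * 98.3 = 12.3335 $


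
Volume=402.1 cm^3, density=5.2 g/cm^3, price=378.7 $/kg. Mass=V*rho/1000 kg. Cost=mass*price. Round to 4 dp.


Mass = 402.1*5.2/1000 = 2.09092 kg
Cost = 2.09092 * 378.7 = 791.8314 $


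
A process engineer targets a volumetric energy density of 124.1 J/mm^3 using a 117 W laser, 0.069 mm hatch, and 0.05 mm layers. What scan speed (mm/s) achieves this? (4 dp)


v = 117 / (124.1*0.069*0.05) = 273.2719 mm/s


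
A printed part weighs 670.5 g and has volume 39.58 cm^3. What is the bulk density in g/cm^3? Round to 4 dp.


rho = 670.5 / 39.58 = 16.9404 g/cm^3


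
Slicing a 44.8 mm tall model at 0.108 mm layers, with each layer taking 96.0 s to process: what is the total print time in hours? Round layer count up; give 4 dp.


Layers = ceil(44.8/0.108) = 415
t = 415 * 96.0 / 3600 = 11.0667 hrs


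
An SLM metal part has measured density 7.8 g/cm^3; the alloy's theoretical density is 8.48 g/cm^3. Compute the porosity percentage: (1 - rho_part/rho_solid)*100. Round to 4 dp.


Porosity = (1-7.8/8.48)*100 = 8.0189 %


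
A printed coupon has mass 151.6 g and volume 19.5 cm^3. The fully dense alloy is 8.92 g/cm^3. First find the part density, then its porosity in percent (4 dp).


rho_part = 151.6 / 19.5 = 7.77435897 g/cm^3
Porosity = (1 - 7.77435897/8.92)*100 = 12.8435 %


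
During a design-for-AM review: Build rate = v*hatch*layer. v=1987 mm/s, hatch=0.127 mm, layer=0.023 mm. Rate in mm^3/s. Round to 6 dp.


Rate = 1987 * 0.127 * 0.023 = 5.804027 mm^3/s


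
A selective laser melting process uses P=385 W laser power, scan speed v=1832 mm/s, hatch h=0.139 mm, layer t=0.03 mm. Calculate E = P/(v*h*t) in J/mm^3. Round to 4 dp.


E = 385 / (1832*0.139*0.03) = 50.3964 J/mm^3


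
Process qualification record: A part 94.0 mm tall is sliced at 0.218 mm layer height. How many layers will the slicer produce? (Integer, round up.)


Layers = ceil(94.0/0.218) = 432


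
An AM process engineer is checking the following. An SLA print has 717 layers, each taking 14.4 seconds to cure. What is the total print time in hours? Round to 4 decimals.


t = 717 * 14.4 / 3600 = 2.868 hrs


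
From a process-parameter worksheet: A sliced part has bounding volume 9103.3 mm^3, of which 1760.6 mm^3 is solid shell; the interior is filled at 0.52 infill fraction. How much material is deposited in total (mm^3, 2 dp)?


V_infill = (9103.3 - 1760.6) * 0.52 = 3818.2
V_total = 1760.6 + 3818.2 = 5578.8 mm^3


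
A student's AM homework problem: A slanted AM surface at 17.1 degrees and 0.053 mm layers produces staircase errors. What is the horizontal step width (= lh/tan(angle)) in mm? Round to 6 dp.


step = 0.053 / tan(17.1) = 0.172279 mm


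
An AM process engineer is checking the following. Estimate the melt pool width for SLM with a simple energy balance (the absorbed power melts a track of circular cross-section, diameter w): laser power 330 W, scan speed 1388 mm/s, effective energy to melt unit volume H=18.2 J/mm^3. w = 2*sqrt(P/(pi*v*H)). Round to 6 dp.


w = 2*sqrt(330/(pi*1388*18.2)) = 0.128968 mm


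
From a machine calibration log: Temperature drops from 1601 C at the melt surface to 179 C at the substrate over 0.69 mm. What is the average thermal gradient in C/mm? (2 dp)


G = (1601-179)/0.69 = 2060.87 C/mm


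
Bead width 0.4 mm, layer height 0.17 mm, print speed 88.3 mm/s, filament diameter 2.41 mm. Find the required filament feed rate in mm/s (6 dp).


Q = 0.4 * 0.17 * 88.3 = 6.0044 mm^3/s
A_fil = pi*(2.41/2)^2 = 4.56167107 mm^2
v_feed = 6.0044 / 4.56167107 = 1.316272 mm/s


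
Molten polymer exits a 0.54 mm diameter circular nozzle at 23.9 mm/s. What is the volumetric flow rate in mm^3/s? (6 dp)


A = pi*(0.54/2)^2 = 0.2290221 mm^2
Q = 0.2290221 * 23.9 = 5.473628 mm^3/s


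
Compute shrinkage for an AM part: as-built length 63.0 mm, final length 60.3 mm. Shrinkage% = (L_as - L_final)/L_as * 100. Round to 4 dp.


Shrinkage = ((63.0-60.3)/63.0)*100 = 4.2857 %


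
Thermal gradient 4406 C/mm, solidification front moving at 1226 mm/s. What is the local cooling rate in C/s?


CR = 4406 * 1226 = 5401756 C/s


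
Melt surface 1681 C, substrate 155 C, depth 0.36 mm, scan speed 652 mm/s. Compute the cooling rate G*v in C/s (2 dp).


G = (1681-155)/0.36 = 4238.88888889 C/mm
CR = 4238.88888889 * 652 = 2763755.56 C/s


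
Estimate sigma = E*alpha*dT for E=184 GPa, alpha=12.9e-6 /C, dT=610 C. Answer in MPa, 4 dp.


sigma = 184*1000 * 12.9e-6 * 610 = 1447.896 MPa


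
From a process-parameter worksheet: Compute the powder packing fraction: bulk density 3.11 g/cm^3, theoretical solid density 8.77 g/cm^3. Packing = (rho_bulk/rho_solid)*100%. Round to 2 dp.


Packing = (3.11/8.77)*100 = 35.46 %


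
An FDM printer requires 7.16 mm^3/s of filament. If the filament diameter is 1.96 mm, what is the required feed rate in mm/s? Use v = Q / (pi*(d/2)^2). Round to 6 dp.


A = pi*(1.96/2)^2 = 3.017186
v = 7.16 / 3.017186 = 2.373072 mm/s


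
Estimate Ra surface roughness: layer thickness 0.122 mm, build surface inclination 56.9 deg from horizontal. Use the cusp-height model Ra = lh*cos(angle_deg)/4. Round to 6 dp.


Ra = 0.122 * cos(56.9) / 4 = 0.016656 mm


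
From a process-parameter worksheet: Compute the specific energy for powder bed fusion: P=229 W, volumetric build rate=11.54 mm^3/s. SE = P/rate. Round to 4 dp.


SE = 229 / 11.54 = 19.844 J/mm^3


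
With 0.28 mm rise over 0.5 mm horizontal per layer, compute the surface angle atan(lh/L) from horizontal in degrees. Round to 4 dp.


angle = atan(0.28/0.5) = 29.2488 degrees


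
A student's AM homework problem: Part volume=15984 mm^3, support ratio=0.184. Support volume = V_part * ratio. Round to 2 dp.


V_support = 15984 * 0.184 = 2941.06 mm^3


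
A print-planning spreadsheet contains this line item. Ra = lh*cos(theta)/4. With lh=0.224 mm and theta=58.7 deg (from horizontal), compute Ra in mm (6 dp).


Ra = 0.224 * cos(58.7) / 4 = 0.029093 mm


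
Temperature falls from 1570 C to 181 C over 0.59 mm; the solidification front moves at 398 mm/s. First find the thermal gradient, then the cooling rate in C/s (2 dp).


G = (1570-181)/0.59 = 2354.23728814 C/mm
CR = 2354.23728814 * 398 = 936986.44 C/s


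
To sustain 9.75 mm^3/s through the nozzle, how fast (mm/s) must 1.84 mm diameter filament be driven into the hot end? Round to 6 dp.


A = pi*(1.84/2)^2 = 2.659044
v = 9.75 / 2.659044 = 3.666731 mm/s


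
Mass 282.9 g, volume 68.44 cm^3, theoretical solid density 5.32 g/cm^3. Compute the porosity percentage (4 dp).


rho_part = 282.9 / 68.44 = 4.13354763 g/cm^3
Porosity = (1 - 4.13354763/5.32)*100 = 22.3017 %


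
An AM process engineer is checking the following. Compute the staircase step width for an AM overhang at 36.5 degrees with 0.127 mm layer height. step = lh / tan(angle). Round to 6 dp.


step = 0.127 / tan(36.5) = 0.171631 mm


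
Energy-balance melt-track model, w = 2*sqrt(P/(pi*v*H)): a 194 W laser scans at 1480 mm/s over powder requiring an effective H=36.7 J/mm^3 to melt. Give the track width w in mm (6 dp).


w = 2*sqrt(194/(pi*1480*36.7)) = 0.067436 mm


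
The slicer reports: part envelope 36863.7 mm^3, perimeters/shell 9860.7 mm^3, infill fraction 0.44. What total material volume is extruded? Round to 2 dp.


V_infill = (36863.7 - 9860.7) * 0.44 = 11881.32
V_total = 9860.7 + 11881.32 = 21742.02 mm^3


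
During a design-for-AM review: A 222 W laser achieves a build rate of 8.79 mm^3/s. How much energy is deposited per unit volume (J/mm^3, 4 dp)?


SE = 222 / 8.79 = 25.256 J/mm^3


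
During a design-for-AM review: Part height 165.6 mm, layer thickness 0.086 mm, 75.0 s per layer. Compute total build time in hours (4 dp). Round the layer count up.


Layers = ceil(165.6/0.086) = 1926
t = 1926 * 75.0 / 3600 = 40.125 hrs


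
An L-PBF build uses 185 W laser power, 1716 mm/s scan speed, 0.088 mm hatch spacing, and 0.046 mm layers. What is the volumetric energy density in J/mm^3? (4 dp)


E = 185 / (1716*0.088*0.046) = 26.6326 J/mm^3


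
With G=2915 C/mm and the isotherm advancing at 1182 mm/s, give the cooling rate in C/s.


CR = 2915 * 1182 = 3445530 C/s


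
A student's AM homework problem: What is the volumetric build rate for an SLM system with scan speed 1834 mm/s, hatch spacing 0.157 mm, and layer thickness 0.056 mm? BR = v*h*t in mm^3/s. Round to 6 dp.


Rate = 1834 * 0.157 * 0.056 = 16.124528 mm^3/s


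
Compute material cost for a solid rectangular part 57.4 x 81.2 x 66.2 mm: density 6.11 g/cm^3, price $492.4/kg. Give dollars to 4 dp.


V = 57.4 * 81.2 * 66.2 = 308550.256 mm^3 = 308.550256 cm^3
Mass = 308.550256 * 6.11 / 1000 = 1.88524206 kg
Cost = 1.88524206 * 492.4 = 928.2932 $


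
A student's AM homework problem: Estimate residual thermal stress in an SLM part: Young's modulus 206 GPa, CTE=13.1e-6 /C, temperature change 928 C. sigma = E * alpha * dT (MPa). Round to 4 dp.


sigma = 206*1000 * 13.1e-6 * 928 = 2504.3008 MPa


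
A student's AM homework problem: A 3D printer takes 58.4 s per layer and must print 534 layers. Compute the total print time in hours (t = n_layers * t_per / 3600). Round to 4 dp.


t = 534 * 58.4 / 3600 = 8.6627 hrs


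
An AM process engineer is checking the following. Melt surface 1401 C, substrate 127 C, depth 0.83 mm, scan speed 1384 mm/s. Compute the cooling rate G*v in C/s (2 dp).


G = (1401-127)/0.83 = 1534.93975904 C/mm
CR = 1534.93975904 * 1384 = 2124356.63 C/s


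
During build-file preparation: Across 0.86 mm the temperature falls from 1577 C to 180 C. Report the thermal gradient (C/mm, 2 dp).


G = (1577-180)/0.86 = 1624.42 C/mm


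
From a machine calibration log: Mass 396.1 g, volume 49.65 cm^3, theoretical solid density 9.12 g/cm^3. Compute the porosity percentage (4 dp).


rho_part = 396.1 / 49.65 = 7.97784491 g/cm^3
Porosity = (1 - 7.97784491/9.12)*100 = 12.5236 %


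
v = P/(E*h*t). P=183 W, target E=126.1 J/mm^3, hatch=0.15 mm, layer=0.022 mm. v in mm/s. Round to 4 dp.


v = 183 / (126.1*0.15*0.022) = 439.7664 mm/s


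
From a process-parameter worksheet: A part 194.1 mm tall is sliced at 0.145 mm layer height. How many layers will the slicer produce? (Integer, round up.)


Layers = ceil(194.1/0.145) = 1339


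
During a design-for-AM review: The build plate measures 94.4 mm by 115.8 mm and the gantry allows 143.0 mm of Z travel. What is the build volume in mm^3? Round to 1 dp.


V = 94.4 * 115.8 * 143.0 = 1563207.4 mm^3


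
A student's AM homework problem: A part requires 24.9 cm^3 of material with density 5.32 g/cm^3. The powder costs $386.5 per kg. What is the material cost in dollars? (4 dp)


Mass = 24.9*5.32/1000 = 0.132468 kg
Cost = 0.132468 * 386.5 = 51.1989 $


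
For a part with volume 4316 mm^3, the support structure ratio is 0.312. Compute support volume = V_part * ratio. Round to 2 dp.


V_support = 4316 * 0.312 = 1346.59 mm^3


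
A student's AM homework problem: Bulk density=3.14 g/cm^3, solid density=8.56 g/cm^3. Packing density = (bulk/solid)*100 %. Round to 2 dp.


Packing = (3.14/8.56)*100 = 36.68 %


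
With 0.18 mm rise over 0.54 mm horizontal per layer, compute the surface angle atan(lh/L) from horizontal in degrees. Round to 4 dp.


angle = atan(0.18/0.54) = 18.4349 degrees


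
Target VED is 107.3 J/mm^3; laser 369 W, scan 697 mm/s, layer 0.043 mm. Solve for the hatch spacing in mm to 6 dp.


h = 369 / (107.3*697*0.043) = 0.114743 mm


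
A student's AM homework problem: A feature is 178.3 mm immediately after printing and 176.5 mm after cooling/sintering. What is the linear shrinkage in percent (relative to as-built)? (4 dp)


Shrinkage = ((178.3-176.5)/178.3)*100 = 1.0095 %


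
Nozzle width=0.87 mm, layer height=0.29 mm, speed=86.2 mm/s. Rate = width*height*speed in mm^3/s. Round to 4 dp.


Rate = 0.87 * 0.29 * 86.2 = 21.7483 mm^3/s


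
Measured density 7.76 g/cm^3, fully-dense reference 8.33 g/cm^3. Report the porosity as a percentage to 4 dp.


Porosity = (1-7.76/8.33)*100 = 6.8427 %


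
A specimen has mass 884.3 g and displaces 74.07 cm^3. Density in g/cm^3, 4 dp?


rho = 884.3 / 74.07 = 11.9387 g/cm^3


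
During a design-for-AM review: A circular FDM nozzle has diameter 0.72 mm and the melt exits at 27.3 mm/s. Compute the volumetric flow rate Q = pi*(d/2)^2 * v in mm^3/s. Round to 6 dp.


A = pi*(0.72/2)^2 = 0.40715041 mm^2
Q = 0.40715041 * 27.3 = 11.115206 mm^3/s


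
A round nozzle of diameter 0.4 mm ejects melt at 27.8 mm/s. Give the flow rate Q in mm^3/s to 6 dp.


A = pi*(0.4/2)^2 = 0.12566371 mm^2
Q = 0.12566371 * 27.8 = 3.493451 mm^3/s


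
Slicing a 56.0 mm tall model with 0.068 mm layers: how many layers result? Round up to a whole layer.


Layers = ceil(56.0/0.068) = 824


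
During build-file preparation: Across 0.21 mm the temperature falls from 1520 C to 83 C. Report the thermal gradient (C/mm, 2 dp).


G = (1520-83)/0.21 = 6842.86 C/mm


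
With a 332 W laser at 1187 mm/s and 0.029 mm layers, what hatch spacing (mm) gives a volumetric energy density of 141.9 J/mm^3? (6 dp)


h = 332 / (141.9*1187*0.029) = 0.067968 mm


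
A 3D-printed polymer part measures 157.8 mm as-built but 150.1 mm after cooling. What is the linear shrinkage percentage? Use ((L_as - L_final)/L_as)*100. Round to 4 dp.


Shrinkage = ((157.8-150.1)/157.8)*100 = 4.8796 %


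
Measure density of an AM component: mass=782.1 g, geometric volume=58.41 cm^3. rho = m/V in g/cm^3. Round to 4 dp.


rho = 782.1 / 58.41 = 13.3898 g/cm^3


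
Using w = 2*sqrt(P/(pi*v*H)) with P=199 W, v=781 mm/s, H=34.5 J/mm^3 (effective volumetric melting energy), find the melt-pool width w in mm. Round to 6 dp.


w = 2*sqrt(199/(pi*781*34.5)) = 0.096972 mm


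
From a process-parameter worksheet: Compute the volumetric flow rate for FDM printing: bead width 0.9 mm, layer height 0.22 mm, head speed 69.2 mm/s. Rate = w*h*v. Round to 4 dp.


Rate = 0.9 * 0.22 * 69.2 = 13.7016 mm^3/s


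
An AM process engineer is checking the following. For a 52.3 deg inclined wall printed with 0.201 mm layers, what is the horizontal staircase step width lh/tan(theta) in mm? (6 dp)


step = 0.201 / tan(52.3) = 0.15535 mm


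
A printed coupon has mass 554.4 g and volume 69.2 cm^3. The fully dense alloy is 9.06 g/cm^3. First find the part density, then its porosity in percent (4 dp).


rho_part = 554.4 / 69.2 = 8.01156069 g/cm^3
Porosity = (1 - 8.01156069/9.06)*100 = 11.5722 %


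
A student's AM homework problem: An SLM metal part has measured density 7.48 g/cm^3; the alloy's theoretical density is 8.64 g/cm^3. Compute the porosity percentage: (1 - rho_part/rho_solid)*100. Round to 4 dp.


Porosity = (1-7.48/8.64)*100 = 13.4259 %


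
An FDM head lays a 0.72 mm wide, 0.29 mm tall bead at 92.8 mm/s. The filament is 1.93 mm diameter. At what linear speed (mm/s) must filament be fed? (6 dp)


Q = 0.72 * 0.29 * 92.8 = 19.37664 mm^3/s
A_fil = pi*(1.93/2)^2 = 2.92552962 mm^2
v_feed = 19.37664 / 2.92552962 = 6.623293 mm/s


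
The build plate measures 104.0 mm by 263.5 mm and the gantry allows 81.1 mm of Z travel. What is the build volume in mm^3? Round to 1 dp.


V = 104.0 * 263.5 * 81.1 = 2222464.4 mm^3


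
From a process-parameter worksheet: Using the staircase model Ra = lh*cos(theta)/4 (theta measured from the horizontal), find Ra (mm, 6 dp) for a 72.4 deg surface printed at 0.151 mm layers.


Ra = 0.151 * cos(72.4) / 4 = 0.011414 mm


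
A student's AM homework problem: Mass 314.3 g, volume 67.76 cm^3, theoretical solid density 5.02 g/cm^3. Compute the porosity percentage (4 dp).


rho_part = 314.3 / 67.76 = 4.63842975 g/cm^3
Porosity = (1 - 4.63842975/5.02)*100 = 7.601 %


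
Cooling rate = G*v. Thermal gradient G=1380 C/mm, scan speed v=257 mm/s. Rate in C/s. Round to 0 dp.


CR = 1380 * 257 = 354660 C/s


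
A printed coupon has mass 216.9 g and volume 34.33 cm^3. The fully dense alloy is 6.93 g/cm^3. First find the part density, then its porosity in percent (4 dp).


rho_part = 216.9 / 34.33 = 6.31808913 g/cm^3
Porosity = (1 - 6.31808913/6.93)*100 = 8.8299 %


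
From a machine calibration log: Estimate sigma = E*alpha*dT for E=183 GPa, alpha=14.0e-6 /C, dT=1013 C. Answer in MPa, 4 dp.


sigma = 183*1000 * 14.0e-6 * 1013 = 2595.306 MPa


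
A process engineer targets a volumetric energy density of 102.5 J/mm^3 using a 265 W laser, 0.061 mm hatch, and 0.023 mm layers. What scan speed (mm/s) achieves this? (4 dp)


v = 265 / (102.5*0.061*0.023) = 1842.7412 mm/s


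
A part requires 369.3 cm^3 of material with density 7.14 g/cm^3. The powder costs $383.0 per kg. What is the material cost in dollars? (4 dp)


Mass = 369.3*7.14/1000 = 2.636802 kg
Cost = 2.636802 * 383.0 = 1009.8952 $


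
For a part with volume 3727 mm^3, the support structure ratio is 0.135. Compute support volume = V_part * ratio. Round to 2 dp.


V_support = 3727 * 0.135 = 503.15 mm^3


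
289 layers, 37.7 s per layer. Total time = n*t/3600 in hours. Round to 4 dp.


t = 289 * 37.7 / 3600 = 3.0265 hrs


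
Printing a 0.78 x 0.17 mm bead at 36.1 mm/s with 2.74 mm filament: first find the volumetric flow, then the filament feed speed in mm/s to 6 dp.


Q = 0.78 * 0.17 * 36.1 = 4.78686 mm^3/s
A_fil = pi*(2.74/2)^2 = 5.89645525 mm^2
v_feed = 4.78686 / 5.89645525 = 0.81182 mm/s


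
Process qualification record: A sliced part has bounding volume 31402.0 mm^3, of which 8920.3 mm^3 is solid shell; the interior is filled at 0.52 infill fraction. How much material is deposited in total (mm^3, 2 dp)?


V_infill = (31402.0 - 8920.3) * 0.52 = 11690.48
V_total = 8920.3 + 11690.48 = 20610.78 mm^3


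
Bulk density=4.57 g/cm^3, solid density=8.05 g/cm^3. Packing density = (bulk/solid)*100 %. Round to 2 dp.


Packing = (4.57/8.05)*100 = 56.77 %


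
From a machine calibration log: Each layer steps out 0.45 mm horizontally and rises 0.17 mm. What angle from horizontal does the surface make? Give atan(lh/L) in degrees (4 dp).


angle = atan(0.17/0.45) = 20.6955 degrees


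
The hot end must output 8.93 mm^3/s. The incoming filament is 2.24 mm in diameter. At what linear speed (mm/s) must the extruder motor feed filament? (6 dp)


A = pi*(2.24/2)^2 = 3.940814
v = 8.93 / 3.940814 = 2.266029 mm/s


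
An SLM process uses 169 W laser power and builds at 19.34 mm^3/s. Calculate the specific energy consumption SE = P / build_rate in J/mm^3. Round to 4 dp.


SE = 169 / 19.34 = 8.7384 J/mm^3


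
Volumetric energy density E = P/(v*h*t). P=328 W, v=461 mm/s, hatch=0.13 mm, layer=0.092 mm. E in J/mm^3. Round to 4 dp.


E = 328 / (461*0.13*0.092) = 59.4897 J/mm^3


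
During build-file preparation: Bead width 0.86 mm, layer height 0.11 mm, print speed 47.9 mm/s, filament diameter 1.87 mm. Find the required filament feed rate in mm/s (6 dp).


Q = 0.86 * 0.11 * 47.9 = 4.53134 mm^3/s
A_fil = pi*(1.87/2)^2 = 2.74645884 mm^2
v_feed = 4.53134 / 2.74645884 = 1.649885 mm/s


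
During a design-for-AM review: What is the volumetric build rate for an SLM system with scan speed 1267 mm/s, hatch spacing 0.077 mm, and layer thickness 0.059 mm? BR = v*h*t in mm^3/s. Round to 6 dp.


Rate = 1267 * 0.077 * 0.059 = 5.755981 mm^3/s


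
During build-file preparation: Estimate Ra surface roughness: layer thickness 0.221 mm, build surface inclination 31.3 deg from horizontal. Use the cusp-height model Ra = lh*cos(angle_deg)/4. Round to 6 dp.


Ra = 0.221 * cos(31.3) / 4 = 0.047209 mm


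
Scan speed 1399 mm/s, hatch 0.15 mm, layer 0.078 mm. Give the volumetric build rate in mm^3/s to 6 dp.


Rate = 1399 * 0.15 * 0.078 = 16.3683 mm^3/s


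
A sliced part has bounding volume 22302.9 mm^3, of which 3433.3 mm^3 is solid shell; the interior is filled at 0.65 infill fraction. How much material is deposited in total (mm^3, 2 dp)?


V_infill = (22302.9 - 3433.3) * 0.65 = 12265.24
V_total = 3433.3 + 12265.24 = 15698.54 mm^3


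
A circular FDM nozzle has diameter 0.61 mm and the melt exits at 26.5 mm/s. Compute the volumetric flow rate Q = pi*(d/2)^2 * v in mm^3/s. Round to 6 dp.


A = pi*(0.61/2)^2 = 0.29224666 mm^2
Q = 0.29224666 * 26.5 = 7.744536 mm^3/s


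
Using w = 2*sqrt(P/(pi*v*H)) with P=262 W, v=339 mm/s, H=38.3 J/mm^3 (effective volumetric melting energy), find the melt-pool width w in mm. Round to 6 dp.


w = 2*sqrt(262/(pi*339*38.3)) = 0.16029 mm


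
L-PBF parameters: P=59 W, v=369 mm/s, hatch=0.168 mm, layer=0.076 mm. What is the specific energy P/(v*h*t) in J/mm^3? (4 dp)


Build rate = 369 * 0.168 * 0.076 = 4.711392 mm^3/s
SE = 59 / 4.711392 = 12.5228 J/mm^3


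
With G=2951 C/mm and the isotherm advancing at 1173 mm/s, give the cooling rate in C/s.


CR = 2951 * 1173 = 3461523 C/s


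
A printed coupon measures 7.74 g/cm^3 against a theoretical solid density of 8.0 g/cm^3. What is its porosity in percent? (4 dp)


Porosity = (1-7.74/8.0)*100 = 3.25 %


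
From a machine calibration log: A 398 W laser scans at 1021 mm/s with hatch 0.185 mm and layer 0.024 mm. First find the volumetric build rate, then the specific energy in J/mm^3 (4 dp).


Build rate = 1021 * 0.185 * 0.024 = 4.53324 mm^3/s
SE = 398 / 4.53324 = 87.7959 J/mm^3


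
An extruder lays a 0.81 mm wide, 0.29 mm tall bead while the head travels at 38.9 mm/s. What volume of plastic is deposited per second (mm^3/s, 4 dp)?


Rate = 0.81 * 0.29 * 38.9 = 9.1376 mm^3/s


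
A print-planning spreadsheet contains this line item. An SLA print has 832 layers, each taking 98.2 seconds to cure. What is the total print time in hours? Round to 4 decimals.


t = 832 * 98.2 / 3600 = 22.6951 hrs


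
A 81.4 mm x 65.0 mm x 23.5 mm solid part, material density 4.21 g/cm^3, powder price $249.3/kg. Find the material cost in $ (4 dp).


V = 81.4 * 65.0 * 23.5 = 124338.5 mm^3 = 124.3385 cm^3
Mass = 124.3385 * 4.21 / 1000 = 0.52346509 kg
Cost = 0.52346509 * 249.3 = 130.4998 $


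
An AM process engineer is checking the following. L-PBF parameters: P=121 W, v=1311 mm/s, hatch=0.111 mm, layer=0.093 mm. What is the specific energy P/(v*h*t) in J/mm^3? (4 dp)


Build rate = 1311 * 0.111 * 0.093 = 13.533453 mm^3/s
SE = 121 / 13.533453 = 8.9408 J/mm^3


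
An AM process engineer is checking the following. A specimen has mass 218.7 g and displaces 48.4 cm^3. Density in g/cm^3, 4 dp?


rho = 218.7 / 48.4 = 4.5186 g/cm^3


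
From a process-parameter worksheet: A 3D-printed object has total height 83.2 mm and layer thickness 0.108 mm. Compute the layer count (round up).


Layers = ceil(83.2/0.108) = 771


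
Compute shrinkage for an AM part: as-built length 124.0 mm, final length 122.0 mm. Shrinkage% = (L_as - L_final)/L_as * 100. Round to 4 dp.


Shrinkage = ((124.0-122.0)/124.0)*100 = 1.6129 %


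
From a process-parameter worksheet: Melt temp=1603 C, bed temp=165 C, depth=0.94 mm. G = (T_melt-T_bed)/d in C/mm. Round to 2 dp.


G = (1603-165)/0.94 = 1529.79 C/mm


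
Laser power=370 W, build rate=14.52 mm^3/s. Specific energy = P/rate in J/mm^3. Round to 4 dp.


SE = 370 / 14.52 = 25.4821 J/mm^3


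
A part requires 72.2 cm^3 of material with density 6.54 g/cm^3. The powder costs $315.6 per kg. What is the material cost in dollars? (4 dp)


Mass = 72.2*6.54/1000 = 0.472188 kg
Cost = 0.472188 * 315.6 = 149.0225 $


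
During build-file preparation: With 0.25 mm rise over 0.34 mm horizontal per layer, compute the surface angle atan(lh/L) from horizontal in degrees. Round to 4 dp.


angle = atan(0.25/0.34) = 36.3268 degrees


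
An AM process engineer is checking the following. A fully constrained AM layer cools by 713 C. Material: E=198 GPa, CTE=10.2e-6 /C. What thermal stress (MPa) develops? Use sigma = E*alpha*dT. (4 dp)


sigma = 198*1000 * 10.2e-6 * 713 = 1439.9748 MPa


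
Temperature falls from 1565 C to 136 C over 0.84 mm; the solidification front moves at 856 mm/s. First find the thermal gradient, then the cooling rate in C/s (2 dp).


G = (1565-136)/0.84 = 1701.19047619 C/mm
CR = 1701.19047619 * 856 = 1456219.05 C/s


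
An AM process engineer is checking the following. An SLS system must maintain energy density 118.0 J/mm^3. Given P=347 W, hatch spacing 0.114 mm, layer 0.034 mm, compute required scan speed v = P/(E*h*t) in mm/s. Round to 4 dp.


v = 347 / (118.0*0.114*0.034) = 758.6888 mm/s


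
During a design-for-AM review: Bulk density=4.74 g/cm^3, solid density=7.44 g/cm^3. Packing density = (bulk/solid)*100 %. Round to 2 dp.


Packing = (4.74/7.44)*100 = 63.71 %


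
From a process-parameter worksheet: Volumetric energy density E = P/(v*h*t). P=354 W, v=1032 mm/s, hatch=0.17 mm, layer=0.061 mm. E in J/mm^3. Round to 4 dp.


E = 354 / (1032*0.17*0.061) = 33.0784 J/mm^3


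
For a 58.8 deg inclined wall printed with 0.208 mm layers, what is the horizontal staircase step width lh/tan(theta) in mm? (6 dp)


step = 0.208 / tan(58.8) = 0.125969 mm


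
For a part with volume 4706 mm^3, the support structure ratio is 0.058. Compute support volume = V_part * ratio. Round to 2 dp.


V_support = 4706 * 0.058 = 272.95 mm^3


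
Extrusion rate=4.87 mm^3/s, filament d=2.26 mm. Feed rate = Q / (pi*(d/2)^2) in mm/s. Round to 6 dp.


A = pi*(2.26/2)^2 = 4.0115
v = 4.87 / 4.0115 = 1.21401 mm/s


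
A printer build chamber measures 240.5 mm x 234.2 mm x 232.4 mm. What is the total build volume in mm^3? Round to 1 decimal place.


V = 240.5 * 234.2 * 232.4 = 13089953.2 mm^3


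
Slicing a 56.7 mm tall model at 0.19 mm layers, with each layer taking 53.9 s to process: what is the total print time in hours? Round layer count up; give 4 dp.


Layers = ceil(56.7/0.19) = 299
t = 299 * 53.9 / 3600 = 4.4767 hrs


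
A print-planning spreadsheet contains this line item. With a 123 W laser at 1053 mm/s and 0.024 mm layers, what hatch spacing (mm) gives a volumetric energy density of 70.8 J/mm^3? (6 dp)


h = 123 / (70.8*1053*0.024) = 0.068744 mm


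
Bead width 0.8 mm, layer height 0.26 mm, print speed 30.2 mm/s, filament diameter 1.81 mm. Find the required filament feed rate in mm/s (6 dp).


Q = 0.8 * 0.26 * 30.2 = 6.2816 mm^3/s
A_fil = pi*(1.81/2)^2 = 2.57304292 mm^2
v_feed = 6.2816 / 2.57304292 = 2.441312 mm/s


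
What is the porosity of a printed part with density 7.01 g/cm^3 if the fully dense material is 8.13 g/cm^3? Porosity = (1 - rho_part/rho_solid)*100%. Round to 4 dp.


Porosity = (1-7.01/8.13)*100 = 13.7761 %


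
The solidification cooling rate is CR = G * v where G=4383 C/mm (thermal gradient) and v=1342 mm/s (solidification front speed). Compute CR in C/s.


CR = 4383 * 1342 = 5881986 C/s


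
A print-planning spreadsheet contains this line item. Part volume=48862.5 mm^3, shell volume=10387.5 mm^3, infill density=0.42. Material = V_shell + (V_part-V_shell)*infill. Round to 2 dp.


V_infill = (48862.5 - 10387.5) * 0.42 = 16159.5
V_total = 10387.5 + 16159.5 = 26547.0 mm^3


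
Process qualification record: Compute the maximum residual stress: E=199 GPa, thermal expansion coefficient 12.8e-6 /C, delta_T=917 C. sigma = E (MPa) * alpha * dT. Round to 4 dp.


sigma = 199*1000 * 12.8e-6 * 917 = 2335.7824 MPa


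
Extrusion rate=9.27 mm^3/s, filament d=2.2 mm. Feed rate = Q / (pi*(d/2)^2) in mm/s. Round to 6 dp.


A = pi*(2.2/2)^2 = 3.801327
v = 9.27 / 3.801327 = 2.438622 mm/s


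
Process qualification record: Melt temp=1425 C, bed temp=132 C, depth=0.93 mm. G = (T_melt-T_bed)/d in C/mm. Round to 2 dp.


G = (1425-132)/0.93 = 1390.32 C/mm


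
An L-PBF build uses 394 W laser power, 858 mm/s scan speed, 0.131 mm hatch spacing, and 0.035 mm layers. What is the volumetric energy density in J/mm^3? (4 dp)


E = 394 / (858*0.131*0.035) = 100.1543 J/mm^3


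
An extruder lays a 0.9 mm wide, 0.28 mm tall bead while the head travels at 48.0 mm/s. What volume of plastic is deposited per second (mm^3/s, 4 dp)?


Rate = 0.9 * 0.28 * 48.0 = 12.096 mm^3/s


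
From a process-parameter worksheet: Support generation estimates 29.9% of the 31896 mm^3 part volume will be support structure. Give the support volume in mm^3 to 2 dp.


V_support = 31896 * 0.299 = 9536.9 mm^3


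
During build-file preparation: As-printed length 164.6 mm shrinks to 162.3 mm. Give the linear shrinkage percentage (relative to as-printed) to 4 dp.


Shrinkage = ((164.6-162.3)/164.6)*100 = 1.3973 %


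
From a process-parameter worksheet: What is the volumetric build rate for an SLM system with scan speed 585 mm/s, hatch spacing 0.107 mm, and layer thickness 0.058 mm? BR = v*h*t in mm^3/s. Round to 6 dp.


Rate = 585 * 0.107 * 0.058 = 3.63051 mm^3/s


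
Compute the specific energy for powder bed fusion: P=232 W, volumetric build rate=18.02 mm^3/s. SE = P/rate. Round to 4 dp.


SE = 232 / 18.02 = 12.8746 J/mm^3


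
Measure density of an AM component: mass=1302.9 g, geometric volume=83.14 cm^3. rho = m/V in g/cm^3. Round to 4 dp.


rho = 1302.9 / 83.14 = 15.6712 g/cm^3


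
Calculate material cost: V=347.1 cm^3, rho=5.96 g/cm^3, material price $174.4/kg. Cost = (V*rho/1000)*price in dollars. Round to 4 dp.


Mass = 347.1*5.96/1000 = 2.068716 kg
Cost = 2.068716 * 174.4 = 360.7841 $


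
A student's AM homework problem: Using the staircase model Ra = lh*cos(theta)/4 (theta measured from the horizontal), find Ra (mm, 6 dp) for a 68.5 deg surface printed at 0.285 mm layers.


Ra = 0.285 * cos(68.5) / 4 = 0.026113 mm


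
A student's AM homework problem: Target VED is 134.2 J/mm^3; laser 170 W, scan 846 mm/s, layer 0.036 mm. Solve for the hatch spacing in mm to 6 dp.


h = 170 / (134.2*846*0.036) = 0.041593 mm


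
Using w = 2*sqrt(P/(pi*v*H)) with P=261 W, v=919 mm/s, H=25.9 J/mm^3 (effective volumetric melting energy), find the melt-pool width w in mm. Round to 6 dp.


w = 2*sqrt(261/(pi*919*25.9)) = 0.118159 mm


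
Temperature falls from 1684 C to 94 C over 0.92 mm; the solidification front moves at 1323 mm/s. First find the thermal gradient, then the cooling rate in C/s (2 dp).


G = (1684-94)/0.92 = 1728.26086957 C/mm
CR = 1728.26086957 * 1323 = 2286489.13 C/s


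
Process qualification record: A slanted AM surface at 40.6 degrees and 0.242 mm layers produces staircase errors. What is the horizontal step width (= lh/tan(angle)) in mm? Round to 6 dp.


step = 0.242 / tan(40.6) = 0.282346 mm


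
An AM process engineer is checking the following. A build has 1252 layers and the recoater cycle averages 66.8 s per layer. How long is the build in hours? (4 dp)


t = 1252 * 66.8 / 3600 = 23.2316 hrs


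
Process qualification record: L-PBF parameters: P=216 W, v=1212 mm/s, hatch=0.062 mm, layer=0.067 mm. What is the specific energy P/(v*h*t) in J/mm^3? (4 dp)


Build rate = 1212 * 0.062 * 0.067 = 5.034648 mm^3/s
SE = 216 / 5.034648 = 42.9027 J/mm^3


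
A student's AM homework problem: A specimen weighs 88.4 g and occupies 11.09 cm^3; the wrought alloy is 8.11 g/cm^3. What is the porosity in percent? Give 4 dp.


rho_part = 88.4 / 11.09 = 7.97114518 g/cm^3
Porosity = (1 - 7.97114518/8.11)*100 = 1.7121 %


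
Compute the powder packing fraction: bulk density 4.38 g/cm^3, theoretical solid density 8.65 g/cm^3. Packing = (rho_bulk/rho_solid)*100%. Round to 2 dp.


Packing = (4.38/8.65)*100 = 50.64 %


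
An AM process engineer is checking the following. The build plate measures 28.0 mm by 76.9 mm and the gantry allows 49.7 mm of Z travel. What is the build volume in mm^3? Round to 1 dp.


V = 28.0 * 76.9 * 49.7 = 107014.0 mm^3


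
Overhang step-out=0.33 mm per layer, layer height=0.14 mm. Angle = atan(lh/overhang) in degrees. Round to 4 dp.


angle = atan(0.14/0.33) = 22.9887 degrees


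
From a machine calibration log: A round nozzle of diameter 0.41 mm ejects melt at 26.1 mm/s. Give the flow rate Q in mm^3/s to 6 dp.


A = pi*(0.41/2)^2 = 0.13202543 mm^2
Q = 0.13202543 * 26.1 = 3.445864 mm^3/s


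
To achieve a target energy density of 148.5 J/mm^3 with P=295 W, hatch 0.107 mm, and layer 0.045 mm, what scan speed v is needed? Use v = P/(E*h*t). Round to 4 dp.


v = 295 / (148.5*0.107*0.045) = 412.5715 mm/s


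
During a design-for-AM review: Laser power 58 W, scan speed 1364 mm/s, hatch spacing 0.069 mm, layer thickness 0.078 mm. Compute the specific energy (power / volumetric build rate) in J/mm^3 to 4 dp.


Build rate = 1364 * 0.069 * 0.078 = 7.341048 mm^3/s
SE = 58 / 7.341048 = 7.9008 J/mm^3


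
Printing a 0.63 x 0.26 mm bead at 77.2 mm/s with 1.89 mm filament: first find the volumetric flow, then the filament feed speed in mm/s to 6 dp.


Q = 0.63 * 0.26 * 77.2 = 12.64536 mm^3/s
A_fil = pi*(1.89/2)^2 = 2.80552078 mm^2
v_feed = 12.64536 / 2.80552078 = 4.507313 mm/s


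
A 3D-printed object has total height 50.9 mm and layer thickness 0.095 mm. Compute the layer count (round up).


Layers = ceil(50.9/0.095) = 536


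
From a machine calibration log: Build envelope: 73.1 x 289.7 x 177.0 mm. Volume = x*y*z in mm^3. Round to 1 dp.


V = 73.1 * 289.7 * 177.0 = 3748341.4 mm^3


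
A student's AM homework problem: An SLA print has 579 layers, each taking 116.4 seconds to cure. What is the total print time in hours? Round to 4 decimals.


t = 579 * 116.4 / 3600 = 18.721 hrs


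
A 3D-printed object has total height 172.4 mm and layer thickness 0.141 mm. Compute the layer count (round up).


Layers = ceil(172.4/0.141) = 1223


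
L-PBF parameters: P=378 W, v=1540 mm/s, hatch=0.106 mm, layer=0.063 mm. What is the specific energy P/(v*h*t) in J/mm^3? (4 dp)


Build rate = 1540 * 0.106 * 0.063 = 10.28412 mm^3/s
SE = 378 / 10.28412 = 36.7557 J/mm^3


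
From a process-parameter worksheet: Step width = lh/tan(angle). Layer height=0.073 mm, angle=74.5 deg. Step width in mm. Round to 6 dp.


step = 0.073 / tan(74.5) = 0.020245 mm


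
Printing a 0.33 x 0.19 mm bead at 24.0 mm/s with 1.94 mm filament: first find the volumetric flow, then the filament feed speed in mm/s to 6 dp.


Q = 0.33 * 0.19 * 24.0 = 1.5048 mm^3/s
A_fil = pi*(1.94/2)^2 = 2.95592453 mm^2
v_feed = 1.5048 / 2.95592453 = 0.509079 mm/s


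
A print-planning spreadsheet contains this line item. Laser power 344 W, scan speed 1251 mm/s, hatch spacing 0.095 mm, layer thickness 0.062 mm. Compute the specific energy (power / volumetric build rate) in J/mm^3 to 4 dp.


Build rate = 1251 * 0.095 * 0.062 = 7.36839 mm^3/s
SE = 344 / 7.36839 = 46.6859 J/mm^3


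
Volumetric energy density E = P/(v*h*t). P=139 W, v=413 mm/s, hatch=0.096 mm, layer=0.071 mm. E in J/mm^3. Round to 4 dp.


E = 139 / (413*0.096*0.071) = 49.3782 J/mm^3


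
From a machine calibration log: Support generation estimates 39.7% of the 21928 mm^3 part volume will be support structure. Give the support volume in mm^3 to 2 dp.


V_support = 21928 * 0.397 = 8705.42 mm^3


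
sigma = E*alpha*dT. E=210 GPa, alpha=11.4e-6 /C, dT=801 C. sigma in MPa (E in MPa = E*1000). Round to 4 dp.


sigma = 210*1000 * 11.4e-6 * 801 = 1917.594 MPa


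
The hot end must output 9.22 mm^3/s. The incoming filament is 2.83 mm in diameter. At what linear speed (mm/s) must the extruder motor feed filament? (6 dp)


A = pi*(2.83/2)^2 = 6.290175
v = 9.22 / 6.290175 = 1.465778 mm/s


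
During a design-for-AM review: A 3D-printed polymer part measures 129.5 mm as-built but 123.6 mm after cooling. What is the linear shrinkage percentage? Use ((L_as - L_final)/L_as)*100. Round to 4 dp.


Shrinkage = ((129.5-123.6)/129.5)*100 = 4.556 %


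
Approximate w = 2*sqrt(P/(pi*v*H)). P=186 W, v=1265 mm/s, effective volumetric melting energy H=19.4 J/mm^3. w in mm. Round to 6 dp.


w = 2*sqrt(186/(pi*1265*19.4)) = 0.098235 mm
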